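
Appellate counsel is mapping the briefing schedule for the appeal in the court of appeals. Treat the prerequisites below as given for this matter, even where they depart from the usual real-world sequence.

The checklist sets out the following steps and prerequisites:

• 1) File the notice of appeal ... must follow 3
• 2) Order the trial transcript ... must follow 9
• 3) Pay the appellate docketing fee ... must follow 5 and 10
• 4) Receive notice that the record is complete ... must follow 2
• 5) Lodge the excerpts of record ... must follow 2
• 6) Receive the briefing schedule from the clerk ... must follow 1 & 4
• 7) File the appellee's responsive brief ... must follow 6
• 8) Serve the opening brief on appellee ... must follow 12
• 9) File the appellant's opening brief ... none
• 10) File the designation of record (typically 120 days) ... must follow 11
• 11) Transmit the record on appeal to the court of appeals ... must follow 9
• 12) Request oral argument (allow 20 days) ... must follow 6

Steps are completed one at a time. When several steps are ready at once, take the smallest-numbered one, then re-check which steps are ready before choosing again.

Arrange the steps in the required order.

9 is the only step with nothing outstanding, so it goes first.
2 and 11 are both available; 2 has the earlier label → 2.
4 and 5 now also ready, so the ready set is {4, 5, 11}; 4 has the earlier label → 4.
Ready: 5 and 11. 5 has the earlier label → 5.
11 needed 9, now all done → 11.
Next only 10 has its prerequisites met → 10.
3 needed 5 and 10, now all done → 3.
Next only 1 has its prerequisites met → 1.
6 needed 1 and 4, now all done → 6.
Now 7 and 12 have their prerequisites met. 7 has the earlier label, so 7 next.
12 needed 6, now all done → 12.
8 needed 12, now all done → 8.

9 2 4 5 11 10 3 1 6 7 12 8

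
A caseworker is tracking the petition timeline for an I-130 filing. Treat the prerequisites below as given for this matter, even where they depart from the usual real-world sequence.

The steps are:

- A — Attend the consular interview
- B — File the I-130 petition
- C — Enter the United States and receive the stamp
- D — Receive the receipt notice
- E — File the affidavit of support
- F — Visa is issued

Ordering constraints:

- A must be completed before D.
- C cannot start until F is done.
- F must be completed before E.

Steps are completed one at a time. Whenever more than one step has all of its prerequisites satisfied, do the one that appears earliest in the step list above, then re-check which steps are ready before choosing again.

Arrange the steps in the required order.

A → B → D → F → C → E

Nothing is required for A, B and F. A is listed earlier → A first.
D now also ready, so the ready set is {B, D, F}; B is listed earlier → B.
Now D and F have their prerequisites met. D is listed earlier, so D next.
F is the only step now ready → F.
Now C and E have their prerequisites met. C is listed earlier, so C next.
That leaves E as the only ready step → E.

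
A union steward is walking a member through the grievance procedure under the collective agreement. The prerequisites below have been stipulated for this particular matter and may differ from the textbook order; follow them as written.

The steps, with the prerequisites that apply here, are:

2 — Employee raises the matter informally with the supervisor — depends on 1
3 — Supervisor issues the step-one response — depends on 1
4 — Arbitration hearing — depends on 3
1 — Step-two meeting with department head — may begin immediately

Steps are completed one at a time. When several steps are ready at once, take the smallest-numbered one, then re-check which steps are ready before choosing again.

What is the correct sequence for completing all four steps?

Only 1 has no prerequisites, so it is first.
Ready: 2 and 3. 2 has the earlier label → 2.
3 needed 1, now all done → 3.
That leaves 4 as the only ready step → 4.

1, 2, 3, 4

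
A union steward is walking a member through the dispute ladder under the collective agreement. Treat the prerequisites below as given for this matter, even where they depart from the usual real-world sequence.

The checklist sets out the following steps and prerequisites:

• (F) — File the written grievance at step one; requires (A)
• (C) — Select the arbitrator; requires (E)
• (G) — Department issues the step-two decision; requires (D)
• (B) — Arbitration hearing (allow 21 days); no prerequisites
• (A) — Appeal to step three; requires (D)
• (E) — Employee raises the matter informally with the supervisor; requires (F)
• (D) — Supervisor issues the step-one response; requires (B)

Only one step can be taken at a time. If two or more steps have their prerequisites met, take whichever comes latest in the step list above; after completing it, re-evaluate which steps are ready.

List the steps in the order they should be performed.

(B) (D) (A) (G) (F) (E) (C)

(B) has no prerequisites → (B) first.
(D) needed (B), now all done → (D).
Now (A) and (G) have their prerequisites met. (A) is listed later, so (A) next.
(F) now also ready, so the ready set is {(G), (F)}; (G) is listed later → (G).
(F) is the only step now ready → (F).
That leaves (E) as the only ready step → (E).
Next only (C) has its prerequisites met → (C).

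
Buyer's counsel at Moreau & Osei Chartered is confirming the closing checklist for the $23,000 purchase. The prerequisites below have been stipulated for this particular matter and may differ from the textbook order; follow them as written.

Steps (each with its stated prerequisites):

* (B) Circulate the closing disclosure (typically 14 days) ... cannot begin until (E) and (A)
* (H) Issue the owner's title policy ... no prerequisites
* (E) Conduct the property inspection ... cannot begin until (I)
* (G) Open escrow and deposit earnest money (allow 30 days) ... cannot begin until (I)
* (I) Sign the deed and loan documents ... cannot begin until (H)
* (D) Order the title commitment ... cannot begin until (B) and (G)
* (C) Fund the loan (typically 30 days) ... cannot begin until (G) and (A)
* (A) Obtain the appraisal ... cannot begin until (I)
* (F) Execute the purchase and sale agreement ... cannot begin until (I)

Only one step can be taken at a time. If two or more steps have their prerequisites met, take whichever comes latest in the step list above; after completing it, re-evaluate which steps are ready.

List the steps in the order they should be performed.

(H), (I), (F), (A), (G), (C), (E), (B), (D)

(H) has no prerequisites → (H) first.
Next only (I) has its prerequisites met → (I).
Now (F), (A), (G) and (E) have their prerequisites met. (F) is listed later, so (F) next.
Now (A), (G) and (E) have their prerequisites met. (A) is listed later, so (A) next.
(G) and (E) are both available; (G) is listed later → (G).
Now (C) and (E) have their prerequisites met. (C) is listed later, so (C) next.
(E) is the only step now ready → (E).
(B) needed (A) and (E), now all done → (B).
(D) is the only step now ready → (D).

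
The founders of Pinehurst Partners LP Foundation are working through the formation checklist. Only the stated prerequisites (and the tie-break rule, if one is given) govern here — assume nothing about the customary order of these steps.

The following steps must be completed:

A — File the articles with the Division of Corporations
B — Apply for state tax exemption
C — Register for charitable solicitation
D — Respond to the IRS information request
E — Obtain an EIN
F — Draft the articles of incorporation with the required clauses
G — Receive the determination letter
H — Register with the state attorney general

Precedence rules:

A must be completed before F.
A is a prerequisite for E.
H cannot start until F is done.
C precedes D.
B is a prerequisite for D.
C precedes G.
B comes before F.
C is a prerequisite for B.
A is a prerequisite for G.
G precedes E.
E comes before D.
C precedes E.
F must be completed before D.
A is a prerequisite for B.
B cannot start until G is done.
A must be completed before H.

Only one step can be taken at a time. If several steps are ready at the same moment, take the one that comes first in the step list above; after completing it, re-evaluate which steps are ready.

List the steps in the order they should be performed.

A → C → G → B → E → F → D → H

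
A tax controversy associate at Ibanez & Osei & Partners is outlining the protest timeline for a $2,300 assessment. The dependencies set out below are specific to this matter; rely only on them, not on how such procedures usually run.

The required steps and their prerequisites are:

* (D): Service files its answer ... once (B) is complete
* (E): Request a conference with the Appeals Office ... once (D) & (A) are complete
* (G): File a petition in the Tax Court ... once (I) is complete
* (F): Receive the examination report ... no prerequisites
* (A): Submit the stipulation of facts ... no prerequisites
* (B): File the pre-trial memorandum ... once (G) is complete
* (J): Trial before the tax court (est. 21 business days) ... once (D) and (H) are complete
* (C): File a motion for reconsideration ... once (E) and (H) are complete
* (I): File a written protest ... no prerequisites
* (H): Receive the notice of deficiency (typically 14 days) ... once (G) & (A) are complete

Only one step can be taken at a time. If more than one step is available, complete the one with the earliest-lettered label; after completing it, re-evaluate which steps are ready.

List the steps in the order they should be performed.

(A) → (F) → (I) → (G) → (B) → (D) → (E) → (H) → (C) → (J)

Nothing is required for (A), (F) and (I). (A) has the earlier label → (A) first.
(F) and (I) are both available; (F) has the earlier label → (F).
Next only (I) has its prerequisites met → (I).
That leaves (G) as the only ready step → (G).
Ready: (B) and (H). (B) has the earlier label → (B).
Now (D) and (H) have their prerequisites met. (D) has the earlier label, so (D) next.
(E) now also ready, so the ready set is {(E), (H)}; (E) has the earlier label → (E).
Next only (H) has its prerequisites met → (H).
Ready: (C) and (J). (C) has the earlier label → (C).
Next only (J) has its prerequisites met → (J).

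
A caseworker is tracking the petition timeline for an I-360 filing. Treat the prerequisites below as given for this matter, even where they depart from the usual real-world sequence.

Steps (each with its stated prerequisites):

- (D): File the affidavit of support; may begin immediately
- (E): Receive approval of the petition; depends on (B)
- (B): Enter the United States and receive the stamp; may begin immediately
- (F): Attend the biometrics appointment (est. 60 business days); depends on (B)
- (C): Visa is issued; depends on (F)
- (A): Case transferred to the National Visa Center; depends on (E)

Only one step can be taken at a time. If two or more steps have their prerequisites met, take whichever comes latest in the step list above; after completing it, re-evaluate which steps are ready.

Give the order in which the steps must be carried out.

(B), (F), (C), (E), (A), (D)

Nothing is required for (B) and (D). (B) is listed later → (B) first.
Ready: (F), (E) and (D). (F) is listed later → (F).
Now (C), (E) and (D) have their prerequisites met. (C) is listed later, so (C) next.
Now (E) and (D) have their prerequisites met. (E) is listed later, so (E) next.
(A) and (D) are both available; (A) is listed later → (A).
That leaves (D) as the only ready step → (D).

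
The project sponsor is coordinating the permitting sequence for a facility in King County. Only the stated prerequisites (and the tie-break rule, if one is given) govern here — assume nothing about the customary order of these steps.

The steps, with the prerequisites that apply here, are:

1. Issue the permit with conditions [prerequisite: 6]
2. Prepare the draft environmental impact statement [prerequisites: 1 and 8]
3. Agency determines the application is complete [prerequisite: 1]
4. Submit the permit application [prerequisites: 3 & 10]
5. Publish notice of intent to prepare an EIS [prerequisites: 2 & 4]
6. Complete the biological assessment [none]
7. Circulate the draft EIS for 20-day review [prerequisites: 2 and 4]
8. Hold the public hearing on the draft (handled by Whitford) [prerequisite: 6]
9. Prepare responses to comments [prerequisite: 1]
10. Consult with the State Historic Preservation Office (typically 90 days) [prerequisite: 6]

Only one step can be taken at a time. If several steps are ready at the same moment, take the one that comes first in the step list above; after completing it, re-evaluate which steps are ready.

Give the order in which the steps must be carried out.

6, 1, 3, 8, 2, 9, 10, 4, 5, 7

6 is the only step with nothing outstanding, so it goes first.
Ready: 1, 8 and 10. 1 is listed earlier → 1.
3, 8, 9 and 10 are all available; 3 is listed earlier → 3.
8, 9 and 10 are all available; 8 is listed earlier → 8.
2 now also ready, so the ready set is {2, 9, 10}; 2 is listed earlier → 2.
Ready: 9 and 10. 9 is listed earlier → 9.
Next only 10 has its prerequisites met → 10.
Next only 4 has its prerequisites met → 4.
Now 5 and 7 have their prerequisites met. 5 is listed earlier, so 5 next.
7 needed 2 and 4, now all done → 7.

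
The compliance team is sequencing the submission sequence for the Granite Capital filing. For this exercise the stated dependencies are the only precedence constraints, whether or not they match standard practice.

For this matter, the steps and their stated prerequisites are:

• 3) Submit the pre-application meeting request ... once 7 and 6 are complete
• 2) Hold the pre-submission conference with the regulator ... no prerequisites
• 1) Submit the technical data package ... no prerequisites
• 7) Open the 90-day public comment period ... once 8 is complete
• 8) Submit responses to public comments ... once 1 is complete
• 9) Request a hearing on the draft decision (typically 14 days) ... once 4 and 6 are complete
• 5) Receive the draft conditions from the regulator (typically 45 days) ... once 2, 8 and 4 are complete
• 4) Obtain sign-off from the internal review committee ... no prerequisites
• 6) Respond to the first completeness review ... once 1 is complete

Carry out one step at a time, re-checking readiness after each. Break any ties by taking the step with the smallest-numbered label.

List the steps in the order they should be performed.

1, 2 and 4 have no prerequisites; 1 has the earlier label, so 1 is first.
2, 4, 6 and 8 are all available; 2 has the earlier label → 2.
4, 6 and 8 are all available; 4 has the earlier label → 4.
Now 6 and 8 have their prerequisites met. 6 has the earlier label, so 6 next.
9 now also ready, so the ready set is {8, 9}; 8 has the earlier label → 8.
Ready: 5, 7 and 9. 5 has the earlier label → 5.
Now 7 and 9 have their prerequisites met. 7 has the earlier label, so 7 next.
Ready: 3 and 9. 3 has the earlier label → 3.
9 needed 4 and 6, now all done → 9.

1, 2, 4, 6, 8, 5, 7, 3, 9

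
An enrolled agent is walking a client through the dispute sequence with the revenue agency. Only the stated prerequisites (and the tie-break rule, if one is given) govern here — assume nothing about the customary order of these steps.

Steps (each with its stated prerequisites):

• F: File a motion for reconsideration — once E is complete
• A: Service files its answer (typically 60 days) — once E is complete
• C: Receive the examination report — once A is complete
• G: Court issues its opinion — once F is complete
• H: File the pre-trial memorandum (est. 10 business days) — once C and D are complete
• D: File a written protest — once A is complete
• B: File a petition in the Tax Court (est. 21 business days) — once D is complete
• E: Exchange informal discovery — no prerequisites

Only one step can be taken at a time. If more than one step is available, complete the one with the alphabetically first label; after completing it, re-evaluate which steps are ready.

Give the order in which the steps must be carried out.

E → A → C → D → B → F → G → H

E is the only step with nothing outstanding, so it goes first.
Now A and F have their prerequisites met. A has the earlier label, so A next.
C and D now also ready, so the ready set is {C, D, F}; C has the earlier label → C.
D and F are both available; D has the earlier label → D.
B and H now also ready, so the ready set is {B, F, H}; B has the earlier label → B.
F and H are both available; F has the earlier label → F.
Now G and H have their prerequisites met. G has the earlier label, so G next.
That leaves H as the only ready step → H.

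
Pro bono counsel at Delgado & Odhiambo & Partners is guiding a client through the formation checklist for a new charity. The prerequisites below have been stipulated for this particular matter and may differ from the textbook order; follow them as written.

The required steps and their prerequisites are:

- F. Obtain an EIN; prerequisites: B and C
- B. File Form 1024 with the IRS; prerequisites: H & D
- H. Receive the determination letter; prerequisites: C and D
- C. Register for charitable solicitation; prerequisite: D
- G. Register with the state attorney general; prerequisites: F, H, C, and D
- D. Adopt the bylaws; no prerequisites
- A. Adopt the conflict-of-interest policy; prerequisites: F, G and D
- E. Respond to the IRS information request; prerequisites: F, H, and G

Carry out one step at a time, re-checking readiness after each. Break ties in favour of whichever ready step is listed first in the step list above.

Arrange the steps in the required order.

D has no prerequisites → D first.
C needed D, now all done → C.
H needed C and D, now all done → H.
B needed H and D, now all done → B.
F is the only step now ready → F.
G needed F, H, C and D, now all done → G.
A and E are both available; A is listed earlier → A.
E is the only step now ready → E.

D, C, H, B, F, G, A, E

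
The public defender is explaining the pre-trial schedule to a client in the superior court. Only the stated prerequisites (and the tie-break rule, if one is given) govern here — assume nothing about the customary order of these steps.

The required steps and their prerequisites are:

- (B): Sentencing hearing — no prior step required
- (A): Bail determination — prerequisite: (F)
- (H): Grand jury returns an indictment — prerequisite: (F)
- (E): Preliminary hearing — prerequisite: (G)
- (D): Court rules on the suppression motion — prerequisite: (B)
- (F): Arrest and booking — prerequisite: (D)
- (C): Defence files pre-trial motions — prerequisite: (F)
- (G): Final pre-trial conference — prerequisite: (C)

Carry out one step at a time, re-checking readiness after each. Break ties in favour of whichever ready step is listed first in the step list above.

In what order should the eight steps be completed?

(B) (D) (F) (A) (H) (C) (G) (E)

Only (B) has no prerequisites, so it is first.
(D) needed (B), now all done → (D).
(F) needed (D), now all done → (F).
(A), (H) and (C) are all available; (A) is listed earlier → (A).
Ready: (H) and (C). (H) is listed earlier → (H).
(C) needed (F), now all done → (C).
That leaves (G) as the only ready step → (G).
Next only (E) has its prerequisites met → (E).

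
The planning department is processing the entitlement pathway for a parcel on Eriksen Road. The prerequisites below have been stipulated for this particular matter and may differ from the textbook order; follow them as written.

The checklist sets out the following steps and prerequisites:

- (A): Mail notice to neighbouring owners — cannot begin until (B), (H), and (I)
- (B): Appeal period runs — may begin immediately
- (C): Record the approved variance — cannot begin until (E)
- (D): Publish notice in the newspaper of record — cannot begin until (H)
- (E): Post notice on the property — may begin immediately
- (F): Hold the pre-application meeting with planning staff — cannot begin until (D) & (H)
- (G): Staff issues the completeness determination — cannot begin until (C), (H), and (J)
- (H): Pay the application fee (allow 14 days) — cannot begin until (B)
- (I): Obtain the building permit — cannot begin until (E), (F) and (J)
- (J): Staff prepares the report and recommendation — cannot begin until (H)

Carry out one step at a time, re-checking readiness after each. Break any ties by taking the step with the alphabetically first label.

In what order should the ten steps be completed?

(B), (E), (C), (H), (D), (F), (J), (G), (I), (A)

(B) and (E) have no prerequisites; (B) has the earlier label, so (B) is first.
(E) and (H) are both available; (E) has the earlier label → (E).
(C) now also ready, so the ready set is {(C), (H)}; (C) has the earlier label → (C).
(H) needed (B), now all done → (H).
Ready: (D) and (J). (D) has the earlier label → (D).
(F) now also ready, so the ready set is {(F), (J)}; (F) has the earlier label → (F).
(J) needed (H), now all done → (J).
(G) and (I) are both available; (G) has the earlier label → (G).
That leaves (I) as the only ready step → (I).
(A) needed (B), (H) and (I), now all done → (A).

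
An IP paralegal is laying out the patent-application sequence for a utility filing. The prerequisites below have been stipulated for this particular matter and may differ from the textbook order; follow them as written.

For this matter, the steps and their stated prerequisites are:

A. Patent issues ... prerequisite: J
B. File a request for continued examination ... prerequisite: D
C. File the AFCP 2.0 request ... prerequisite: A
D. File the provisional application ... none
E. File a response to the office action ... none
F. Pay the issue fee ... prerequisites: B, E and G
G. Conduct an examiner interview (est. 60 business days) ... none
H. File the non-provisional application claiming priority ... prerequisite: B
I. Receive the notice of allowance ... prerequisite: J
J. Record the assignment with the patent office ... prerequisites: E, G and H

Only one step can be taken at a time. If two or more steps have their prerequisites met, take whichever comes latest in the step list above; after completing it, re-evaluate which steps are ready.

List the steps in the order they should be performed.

G E D B H J I F A C

G, E and D have no prerequisites; G is listed later, so G is first.
E and D are both available; E is listed later → E.
Next only D has its prerequisites met → D.
B needed D, now all done → B.
Now H and F have their prerequisites met. H is listed later, so H next.
J now also ready, so the ready set is {J, F}; J is listed later → J.
I and A now also ready, so the ready set is {I, F, A}; I is listed later → I.
Now F and A have their prerequisites met. F is listed later, so F next.
A is the only step now ready → A.
That leaves C as the only ready step → C.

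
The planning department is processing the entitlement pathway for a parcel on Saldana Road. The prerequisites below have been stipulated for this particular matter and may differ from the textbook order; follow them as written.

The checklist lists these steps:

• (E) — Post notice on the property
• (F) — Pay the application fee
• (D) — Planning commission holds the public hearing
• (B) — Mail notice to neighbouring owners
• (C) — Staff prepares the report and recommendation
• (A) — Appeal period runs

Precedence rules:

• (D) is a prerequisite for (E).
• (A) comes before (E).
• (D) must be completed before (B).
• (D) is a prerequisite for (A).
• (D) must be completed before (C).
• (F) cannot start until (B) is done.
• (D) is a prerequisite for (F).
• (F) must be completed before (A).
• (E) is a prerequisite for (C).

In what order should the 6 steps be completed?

(D) (B) (F) (A) (E) (C)

Only (D) has no prerequisites, so it is first.
(B) needed (D), now all done → (B).
(F) is the only step now ready → (F).
(A) needed (F) and (D), now all done → (A).
That leaves (E) as the only ready step → (E).
(C) is the only step now ready → (C).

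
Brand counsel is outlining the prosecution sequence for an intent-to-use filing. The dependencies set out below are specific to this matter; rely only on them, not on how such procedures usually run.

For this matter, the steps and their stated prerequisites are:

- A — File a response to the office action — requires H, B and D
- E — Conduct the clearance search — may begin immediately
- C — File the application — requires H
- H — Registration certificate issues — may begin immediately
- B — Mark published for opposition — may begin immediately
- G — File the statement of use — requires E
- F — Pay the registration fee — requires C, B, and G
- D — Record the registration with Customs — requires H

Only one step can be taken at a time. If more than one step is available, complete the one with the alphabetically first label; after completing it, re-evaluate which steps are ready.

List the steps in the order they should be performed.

B, E and H have no prerequisites; B has the earlier label, so B is first.
Now E and H have their prerequisites met. E has the earlier label, so E next.
Now G and H have their prerequisites met. G has the earlier label, so G next.
Next only H has its prerequisites met → H.
Now C and D have their prerequisites met. C has the earlier label, so C next.
Ready: D and F. D has the earlier label → D.
Ready: A and F. A has the earlier label → A.
F is the only step now ready → F.

B → E → G → H → C → D → A → F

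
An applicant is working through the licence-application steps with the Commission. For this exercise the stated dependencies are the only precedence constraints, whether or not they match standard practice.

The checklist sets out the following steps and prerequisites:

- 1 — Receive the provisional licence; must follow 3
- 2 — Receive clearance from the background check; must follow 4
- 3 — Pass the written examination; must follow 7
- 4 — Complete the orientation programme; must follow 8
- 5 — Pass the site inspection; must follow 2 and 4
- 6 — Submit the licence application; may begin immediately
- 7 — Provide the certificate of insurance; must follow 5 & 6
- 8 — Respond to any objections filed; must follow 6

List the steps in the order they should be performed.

6 → 8 → 4 → 2 → 5 → 7 → 3 → 1

6 is the only step with nothing outstanding, so it goes first.
8 needed 6, now all done → 8.
4 is the only step now ready → 4.
2 needed 4, now all done → 2.
5 needed 2 and 4, now all done → 5.
7 needed 5 and 6, now all done → 7.
Next only 3 has its prerequisites met → 3.
1 is the only step now ready → 1.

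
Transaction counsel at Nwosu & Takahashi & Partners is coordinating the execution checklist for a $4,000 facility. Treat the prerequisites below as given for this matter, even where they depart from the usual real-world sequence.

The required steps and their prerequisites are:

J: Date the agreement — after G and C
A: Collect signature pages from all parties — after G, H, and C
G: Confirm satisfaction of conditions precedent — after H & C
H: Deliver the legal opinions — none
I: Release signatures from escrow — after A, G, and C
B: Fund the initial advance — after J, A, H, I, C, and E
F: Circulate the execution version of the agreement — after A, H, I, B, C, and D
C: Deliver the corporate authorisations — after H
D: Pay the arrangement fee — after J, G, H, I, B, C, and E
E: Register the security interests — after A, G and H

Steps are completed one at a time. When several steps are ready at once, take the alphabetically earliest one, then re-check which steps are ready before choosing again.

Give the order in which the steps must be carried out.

H is the only step with nothing outstanding, so it goes first.
C needed H, now all done → C.
That leaves G as the only ready step → G.
Now A and J have their prerequisites met. A has the earlier label, so A next.
E and I now also ready, so the ready set is {E, I, J}; E has the earlier label → E.
Now I and J have their prerequisites met. I has the earlier label, so I next.
J needed C and G, now all done → J.
That leaves B as the only ready step → B.
That leaves D as the only ready step → D.
F needed A, B, C, D, H and I, now all done → F.

H → C → G → A → E → I → J → B → D → F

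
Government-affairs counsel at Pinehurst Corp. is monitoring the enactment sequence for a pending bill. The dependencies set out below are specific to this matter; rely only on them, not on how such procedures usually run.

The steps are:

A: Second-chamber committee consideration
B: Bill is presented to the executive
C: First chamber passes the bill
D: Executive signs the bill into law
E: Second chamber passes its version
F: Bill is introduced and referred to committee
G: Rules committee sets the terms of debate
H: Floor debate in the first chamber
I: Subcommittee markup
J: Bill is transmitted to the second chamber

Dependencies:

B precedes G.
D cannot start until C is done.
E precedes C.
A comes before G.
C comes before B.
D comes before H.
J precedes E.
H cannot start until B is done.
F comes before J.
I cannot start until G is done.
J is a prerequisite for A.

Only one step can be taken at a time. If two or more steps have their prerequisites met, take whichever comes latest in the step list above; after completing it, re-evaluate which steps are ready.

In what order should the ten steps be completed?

F → J → E → C → D → B → H → A → G → I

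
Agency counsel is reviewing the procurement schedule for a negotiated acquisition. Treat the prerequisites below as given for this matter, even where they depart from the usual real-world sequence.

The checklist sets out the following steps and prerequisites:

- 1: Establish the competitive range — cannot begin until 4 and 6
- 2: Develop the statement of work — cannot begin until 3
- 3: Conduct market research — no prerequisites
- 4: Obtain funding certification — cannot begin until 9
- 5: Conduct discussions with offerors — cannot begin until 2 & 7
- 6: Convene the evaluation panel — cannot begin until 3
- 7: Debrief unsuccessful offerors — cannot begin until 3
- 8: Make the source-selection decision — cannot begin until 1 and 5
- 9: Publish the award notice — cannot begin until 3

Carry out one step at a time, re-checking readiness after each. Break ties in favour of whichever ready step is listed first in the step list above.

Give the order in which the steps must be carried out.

3, 2, 6, 7, 5, 9, 4, 1, 8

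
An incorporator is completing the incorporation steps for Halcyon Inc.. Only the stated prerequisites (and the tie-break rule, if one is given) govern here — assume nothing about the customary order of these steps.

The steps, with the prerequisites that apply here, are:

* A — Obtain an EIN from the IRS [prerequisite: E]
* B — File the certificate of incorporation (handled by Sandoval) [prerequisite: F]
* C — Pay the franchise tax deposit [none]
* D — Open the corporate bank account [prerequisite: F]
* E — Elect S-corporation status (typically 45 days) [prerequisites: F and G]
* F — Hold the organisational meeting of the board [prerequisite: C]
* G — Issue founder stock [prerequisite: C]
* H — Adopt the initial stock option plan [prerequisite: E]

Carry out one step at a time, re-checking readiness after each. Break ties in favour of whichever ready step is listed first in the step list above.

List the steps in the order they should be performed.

C F B D G E A H

Only C has no prerequisites, so it is first.
F and G are both available; F is listed earlier → F.
B, D and G are all available; B is listed earlier → B.
D and G are both available; D is listed earlier → D.
Next only G has its prerequisites met → G.
E needed F and G, now all done → E.
Now A and H have their prerequisites met. A is listed earlier, so A next.
Next only H has its prerequisites met → H.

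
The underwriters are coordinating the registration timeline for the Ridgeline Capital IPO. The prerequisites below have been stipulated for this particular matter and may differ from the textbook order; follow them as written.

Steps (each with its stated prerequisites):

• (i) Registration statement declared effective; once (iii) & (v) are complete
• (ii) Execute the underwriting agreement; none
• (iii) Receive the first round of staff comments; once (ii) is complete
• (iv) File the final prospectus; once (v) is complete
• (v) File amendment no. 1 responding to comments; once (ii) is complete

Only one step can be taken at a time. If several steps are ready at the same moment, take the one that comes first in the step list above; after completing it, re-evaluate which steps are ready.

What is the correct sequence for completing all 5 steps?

(ii), (iii), (v), (i), (iv)

(ii) is the only step with nothing outstanding, so it goes first.
Now (iii) and (v) have their prerequisites met. (iii) is listed earlier, so (iii) next.
(v) needed (ii), now all done → (v).
Ready: (i) and (iv). (i) is listed earlier → (i).
(iv) needed (v), now all done → (iv).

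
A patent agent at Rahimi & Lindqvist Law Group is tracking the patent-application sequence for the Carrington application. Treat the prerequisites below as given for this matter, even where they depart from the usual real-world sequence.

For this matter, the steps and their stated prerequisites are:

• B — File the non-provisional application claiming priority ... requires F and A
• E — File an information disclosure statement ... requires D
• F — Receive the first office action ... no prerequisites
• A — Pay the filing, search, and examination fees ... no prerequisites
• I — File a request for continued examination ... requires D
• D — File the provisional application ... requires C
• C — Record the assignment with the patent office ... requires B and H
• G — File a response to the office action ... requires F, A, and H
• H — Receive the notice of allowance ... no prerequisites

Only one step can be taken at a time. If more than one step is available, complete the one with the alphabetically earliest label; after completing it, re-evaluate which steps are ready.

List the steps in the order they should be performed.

A, F, B, H, C, D, E, G, I

A, F and H have no prerequisites; A has the earlier label, so A is first.
Now F and H have their prerequisites met. F has the earlier label, so F next.
B now also ready, so the ready set is {B, H}; B has the earlier label → B.
H is the only step now ready → H.
Now C and G have their prerequisites met. C has the earlier label, so C next.
Now D and G have their prerequisites met. D has the earlier label, so D next.
Now E, G and I have their prerequisites met. E has the earlier label, so E next.
Ready: G and I. G has the earlier label → G.
Next only I has its prerequisites met → I.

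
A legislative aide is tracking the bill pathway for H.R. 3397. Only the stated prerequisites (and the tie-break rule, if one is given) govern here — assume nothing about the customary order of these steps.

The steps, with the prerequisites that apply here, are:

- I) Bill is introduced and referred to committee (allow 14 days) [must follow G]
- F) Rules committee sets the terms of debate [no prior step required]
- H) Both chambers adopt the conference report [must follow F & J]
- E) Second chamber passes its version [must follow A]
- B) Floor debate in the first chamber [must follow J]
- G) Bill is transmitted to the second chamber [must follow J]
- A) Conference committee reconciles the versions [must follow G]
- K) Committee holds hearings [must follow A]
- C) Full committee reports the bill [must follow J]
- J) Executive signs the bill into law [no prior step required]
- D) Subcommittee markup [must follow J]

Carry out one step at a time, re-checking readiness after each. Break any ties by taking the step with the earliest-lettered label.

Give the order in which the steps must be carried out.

Nothing is required for F and J. F has the earlier label → F first.
Next only J has its prerequisites met → J.
Now B, C, D, G and H have their prerequisites met. B has the earlier label, so B next.
Ready: C, D, G and H. C has the earlier label → C.
Ready: D, G and H. D has the earlier label → D.
Now G and H have their prerequisites met. G has the earlier label, so G next.
A and I now also ready, so the ready set is {A, H, I}; A has the earlier label → A.
E and K now also ready, so the ready set is {E, H, I, K}; E has the earlier label → E.
Now H, I and K have their prerequisites met. H has the earlier label, so H next.
Now I and K have their prerequisites met. I has the earlier label, so I next.
K needed A, now all done → K.

F J B C D G A E H I K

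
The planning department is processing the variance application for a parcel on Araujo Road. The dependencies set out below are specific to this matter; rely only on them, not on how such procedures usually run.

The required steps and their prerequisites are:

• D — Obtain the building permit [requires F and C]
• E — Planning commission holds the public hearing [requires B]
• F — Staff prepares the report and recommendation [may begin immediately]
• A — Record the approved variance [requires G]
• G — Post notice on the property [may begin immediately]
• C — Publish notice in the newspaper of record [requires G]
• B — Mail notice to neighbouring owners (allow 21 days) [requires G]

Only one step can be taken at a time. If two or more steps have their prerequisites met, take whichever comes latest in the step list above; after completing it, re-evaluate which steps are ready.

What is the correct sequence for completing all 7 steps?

G and F have no prerequisites; G is listed later, so G is first.
B, C and A now also ready, so the ready set is {B, C, A, F}; B is listed later → B.
E now also ready, so the ready set is {C, A, F, E}; C is listed later → C.
Now A, F and E have their prerequisites met. A is listed later, so A next.
F and E are both available; F is listed later → F.
E and D are both available; E is listed later → E.
D is the only step now ready → D.

G B C A F E D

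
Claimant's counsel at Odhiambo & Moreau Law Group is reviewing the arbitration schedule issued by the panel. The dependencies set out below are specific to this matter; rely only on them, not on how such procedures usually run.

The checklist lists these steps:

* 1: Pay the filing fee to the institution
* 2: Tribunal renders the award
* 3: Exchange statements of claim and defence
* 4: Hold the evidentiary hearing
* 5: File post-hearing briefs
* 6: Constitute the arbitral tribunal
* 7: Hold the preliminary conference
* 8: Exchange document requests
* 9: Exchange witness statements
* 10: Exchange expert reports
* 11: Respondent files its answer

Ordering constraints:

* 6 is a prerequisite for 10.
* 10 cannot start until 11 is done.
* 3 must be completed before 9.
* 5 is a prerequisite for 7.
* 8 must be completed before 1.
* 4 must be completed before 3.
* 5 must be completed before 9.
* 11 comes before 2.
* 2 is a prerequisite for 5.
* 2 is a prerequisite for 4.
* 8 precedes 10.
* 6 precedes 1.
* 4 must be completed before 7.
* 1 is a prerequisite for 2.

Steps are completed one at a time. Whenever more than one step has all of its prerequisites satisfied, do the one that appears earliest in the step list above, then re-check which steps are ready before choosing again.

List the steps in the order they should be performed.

6 8 1 11 2 4 3 5 7 9 10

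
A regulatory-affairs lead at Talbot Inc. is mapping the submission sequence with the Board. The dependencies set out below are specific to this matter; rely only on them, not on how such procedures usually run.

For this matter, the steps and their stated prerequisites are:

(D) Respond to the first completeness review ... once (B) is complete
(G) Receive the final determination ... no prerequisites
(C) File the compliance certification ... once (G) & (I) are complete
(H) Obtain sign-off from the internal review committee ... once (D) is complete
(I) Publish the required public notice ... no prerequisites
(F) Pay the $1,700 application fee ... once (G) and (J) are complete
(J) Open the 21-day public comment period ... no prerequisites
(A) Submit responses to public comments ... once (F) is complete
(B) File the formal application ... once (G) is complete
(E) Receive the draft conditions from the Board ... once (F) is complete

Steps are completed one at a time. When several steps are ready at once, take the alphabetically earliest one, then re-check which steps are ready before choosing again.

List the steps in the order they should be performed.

(G), (I) and (J) have no prerequisites; (G) has the earlier label, so (G) is first.
(B), (I) and (J) are all available; (B) has the earlier label → (B).
(D) now also ready, so the ready set is {(D), (I), (J)}; (D) has the earlier label → (D).
(H) now also ready, so the ready set is {(H), (I), (J)}; (H) has the earlier label → (H).
Ready: (I) and (J). (I) has the earlier label → (I).
(C) now also ready, so the ready set is {(C), (J)}; (C) has the earlier label → (C).
That leaves (J) as the only ready step → (J).
Next only (F) has its prerequisites met → (F).
Now (A) and (E) have their prerequisites met. (A) has the earlier label, so (A) next.
(E) is the only step now ready → (E).

(G), (B), (D), (H), (I), (C), (J), (F), (A), (E)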